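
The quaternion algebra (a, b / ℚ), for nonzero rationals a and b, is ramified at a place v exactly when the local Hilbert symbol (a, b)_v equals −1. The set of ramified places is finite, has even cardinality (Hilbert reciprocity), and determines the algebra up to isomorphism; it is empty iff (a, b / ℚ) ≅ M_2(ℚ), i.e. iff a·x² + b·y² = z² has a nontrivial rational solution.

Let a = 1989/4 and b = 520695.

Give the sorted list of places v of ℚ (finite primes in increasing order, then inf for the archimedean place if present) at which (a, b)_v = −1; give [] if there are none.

[3, 13, 19, 29]

Mod squares: a ≡ 221, b ≡ 57855. Check v ∈ {∞, 2, 3, 5, 7, 13, 17, 19, 29}.
v=2: v_2(a)=-2, v_2(b)=0; units ≡ 5, 7 (mod 8); ε·ε+αω+βω = 0·1+-2·0+0·1 ≡ 0  ⇒  (a,b)_2 = +1.
v=13: a=13^1·(≡9), b=13^0·(≡6) mod 13; (9|13)=+1, (6|13)=-1; (−1)^{1·0·6}·(+1)^0·(-1)^1 = -1.
v=17: a=17^1·(≡8), b=17^0·(≡2) mod 17; (8|17)=+1, (2|17)=+1; (−1)^{1·0·8}·(+1)^0·(+1)^1 = +1.
v=3: a=3^2·(≡2), b=3^3·(≡1) mod 3; (2|3)=-1, (1|3)=+1; (−1)^{2·3·1}·(-1)^3·(+1)^2 = -1.
v=5: a=5^0·(≡1), b=5^1·(≡4) mod 5; (1|5)=+1, (4|5)=+1; (−1)^{0·1·2}·(+1)^1·(+1)^0 = +1.
v=7: a=7^0·(≡2), b=7^1·(≡3) mod 7; (2|7)=+1, (3|7)=-1; (−1)^{0·1·3}·(+1)^1·(-1)^0 = +1.
v=19: a=19^0·(≡8), b=19^1·(≡7) mod 19; (8|19)=-1, (7|19)=+1; (−1)^{0·1·9}·(-1)^1·(+1)^0 = -1.
v=29: a=29^0·(≡26), b=29^1·(≡4) mod 29; (26|29)=-1, (4|29)=+1; (−1)^{0·1·14}·(-1)^1·(+1)^0 = -1.
v=∞: 221 > 0 and 57855 > 0  ⇒  (a,b)_∞ = +1.
Ram(221, 57855) = {3, 13, 19, 29}; no ℚ_3-point on the conic.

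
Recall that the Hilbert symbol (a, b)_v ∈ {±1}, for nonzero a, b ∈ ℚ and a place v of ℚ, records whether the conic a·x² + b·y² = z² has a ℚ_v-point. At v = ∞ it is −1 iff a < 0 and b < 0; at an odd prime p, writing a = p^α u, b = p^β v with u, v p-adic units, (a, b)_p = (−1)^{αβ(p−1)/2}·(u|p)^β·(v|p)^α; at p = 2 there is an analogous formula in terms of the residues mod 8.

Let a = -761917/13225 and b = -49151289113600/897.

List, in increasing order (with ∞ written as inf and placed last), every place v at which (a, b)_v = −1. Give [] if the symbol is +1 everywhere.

[3, 17, 41, inf]

(a, b) ≡ (-761917, -779635623) mod (ℚ^×)²; places V = {2, 3, 5, 13, 17, 23, 29, 41, 43, 47, ∞}.
(a,b)_47: α=1, u≡42; β=2, v≡2 (mod 47); (42|47)=+1, (2|47)=+1; sign (−1)^0·+1^2·+1^1 = +1.
(a,b)_13: α=1, u≡2; β=-1, v≡7 (mod 13); (2|13)=-1, (7|13)=-1; sign (−1)^0·-1^-1·-1^1 = +1.
(a,b)_∞: sgn(-761917)=−, sgn(-779635623)=−, so -1.
(a,b)_2: α=0, β=10; u≡3, v≡1 (mod 8); ε(u)ε(v)=1·0, αω(v)=0·0, βω(u)=10·1; sum ≡ 0  ⇒  +1.
(a,b)_3: α=0, u≡2; β=-1, v≡2 (mod 3); (2|3)=-1, (2|3)=-1; sign (−1)^0·-1^-1·-1^0 = -1.
(a,b)_23: α=-2, u≡2; β=-1, v≡5 (mod 23); (2|23)=+1, (5|23)=-1; sign (−1)^0·+1^-1·-1^-2 = +1.
(a,b)_43: α=1, u≡16; β=1, v≡34 (mod 43); (16|43)=+1, (34|43)=-1; sign (−1)^1·+1^1·-1^1 = +1.
(a,b)_41: α=0, u≡19; β=1, v≡9 (mod 41); (19|41)=-1, (9|41)=+1; sign (−1)^0·-1^1·+1^0 = -1.
(a,b)_29: α=1, u≡1; β=1, v≡16 (mod 29); (1|29)=+1, (16|29)=+1; sign (−1)^0·+1^1·+1^1 = +1.
(a,b)_5: α=-2, u≡2; β=2, v≡3 (mod 5); (2|5)=-1, (3|5)=-1; sign (−1)^0·-1^2·-1^-2 = +1.
(a,b)_17: α=0, u≡11; β=1, v≡4 (mod 17); (11|17)=-1, (4|17)=+1; sign (−1)^0·-1^1·+1^0 = -1.
Ram(-761917, -779635623) = {3, 17, 41, ∞}; no ℚ_3-point on the conic.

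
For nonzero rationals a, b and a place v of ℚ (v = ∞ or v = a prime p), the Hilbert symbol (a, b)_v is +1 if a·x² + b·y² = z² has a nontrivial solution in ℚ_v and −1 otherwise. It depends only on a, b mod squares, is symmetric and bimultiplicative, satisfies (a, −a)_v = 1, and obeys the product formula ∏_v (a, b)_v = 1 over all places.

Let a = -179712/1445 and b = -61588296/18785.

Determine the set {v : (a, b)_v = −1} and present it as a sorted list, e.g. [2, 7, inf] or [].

[2, 11, 13, inf]

(a, b) ≡ (-390, -4290) mod (ℚ^×)²; places V = {2, 3, 5, 7, 11, 13, 17, 23, ∞}.
(a,b)_3: α=3, u≡2; β=3, v≡1 (mod 3); (2|3)=-1, (1|3)=+1; sign (−1)^1·-1^3·+1^3 = +1.
(a,b)_7: α=0, u≡2; β=2, v≡4 (mod 7); (2|7)=+1, (4|7)=+1; sign (−1)^0·+1^2·+1^0 = +1.
(a,b)_∞: sgn(-390)=−, sgn(-4290)=−, so -1.
(a,b)_5: α=-1, u≡2; β=-1, v≡2 (mod 5); (2|5)=-1, (2|5)=-1; sign (−1)^0·-1^-1·-1^-1 = +1.
(a,b)_11: α=0, u≡7; β=1, v≡8 (mod 11); (7|11)=-1, (8|11)=-1; sign (−1)^0·-1^1·-1^0 = -1.
(a,b)_2: α=9, β=3; u≡5, v≡7 (mod 8); ε(u)ε(v)=0·1, αω(v)=9·0, βω(u)=3·1; sum ≡ 1  ⇒  -1.
(a,b)_13: α=1, u≡4; β=-1, v≡5 (mod 13); (4|13)=+1, (5|13)=-1; sign (−1)^0·+1^-1·-1^1 = -1.
(a,b)_23: α=0, u≡9; β=2, v≡15 (mod 23); (9|23)=+1, (15|23)=-1; sign (−1)^0·+1^2·-1^0 = +1.
(a,b)_17: α=-2, u≡16; β=-2, v≡11 (mod 17); (16|17)=+1, (11|17)=-1; sign (−1)^0·+1^-2·-1^-2 = +1.
|Ram(-390, -4290)| = 4, even; anisotropic at {2, 11, 13, ∞}.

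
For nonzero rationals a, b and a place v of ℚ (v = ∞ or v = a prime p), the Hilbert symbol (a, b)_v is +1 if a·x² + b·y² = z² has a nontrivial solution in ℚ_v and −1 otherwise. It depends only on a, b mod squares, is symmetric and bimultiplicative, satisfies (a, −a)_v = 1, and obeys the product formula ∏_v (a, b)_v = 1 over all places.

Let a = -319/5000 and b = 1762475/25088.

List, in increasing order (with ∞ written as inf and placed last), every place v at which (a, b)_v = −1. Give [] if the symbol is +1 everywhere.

Mod squares: a ≡ -638, b ≡ 140998. Check v ∈ {∞, 2, 5, 7, 11, 13, 17, 29}.
v=∞: -638 < 0 and 140998 > 0  ⇒  (a,b)_∞ = +1.
v=29: a=29^1·(≡16), b=29^1·(≡26) mod 29; (16|29)=+1, (26|29)=-1; (−1)^{1·1·14}·(+1)^1·(-1)^1 = -1.
v=13: a=13^0·(≡4), b=13^1·(≡1) mod 13; (4|13)=+1, (1|13)=+1; (−1)^{0·1·6}·(+1)^1·(+1)^0 = +1.
v=2: v_2(a)=-3, v_2(b)=-9; units ≡ 1, 3 (mod 8); ε·ε+αω+βω = 0·1+-3·1+-9·0 ≡ 1  ⇒  (a,b)_2 = -1.
v=17: a=17^0·(≡2), b=17^1·(≡2) mod 17; (2|17)=+1, (2|17)=+1; (−1)^{0·1·8}·(+1)^1·(+1)^0 = +1.
v=5: a=5^-4·(≡2), b=5^2·(≡3) mod 5; (2|5)=-1, (3|5)=-1; (−1)^{-4·2·2}·(-1)^2·(-1)^-4 = +1.
v=11: a=11^1·(≡8), b=11^1·(≡4) mod 11; (8|11)=-1, (4|11)=+1; (−1)^{1·1·5}·(-1)^1·(+1)^1 = +1.
v=7: a=7^0·(≡5), b=7^-2·(≡1) mod 7; (5|7)=-1, (1|7)=+1; (−1)^{0·-2·3}·(-1)^-2·(+1)^0 = +1.
(-638, 140998 / ℚ) ramifies at {2, 29}: a division algebra.

[2, 29]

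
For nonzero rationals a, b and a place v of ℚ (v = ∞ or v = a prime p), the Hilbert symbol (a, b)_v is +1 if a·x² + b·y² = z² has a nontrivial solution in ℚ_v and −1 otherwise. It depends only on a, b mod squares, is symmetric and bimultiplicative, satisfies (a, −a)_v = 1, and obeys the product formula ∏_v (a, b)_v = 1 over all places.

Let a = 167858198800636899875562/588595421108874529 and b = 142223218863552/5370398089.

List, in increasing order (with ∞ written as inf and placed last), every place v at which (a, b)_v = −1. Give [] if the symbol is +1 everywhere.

[3, 37]

Mod squares: a ≡ 51578, b ≡ 1887. Check v ∈ {∞, 2, 3, 7, 11, 17, 19, 29, 31, 37, 41, 59}.
v=59: a=59^2·(≡25), b=59^0·(≡18) mod 59; (25|59)=+1, (18|59)=-1; (−1)^{2·0·29}·(+1)^0·(-1)^2 = +1.
v=31: a=31^2·(≡16), b=31^2·(≡3) mod 31; (16|31)=+1, (3|31)=-1; (−1)^{2·2·15}·(+1)^2·(-1)^2 = +1.
v=7: a=7^-2·(≡1), b=7^-2·(≡4) mod 7; (1|7)=+1, (4|7)=+1; (−1)^{-2·-2·3}·(+1)^-2·(+1)^-2 = +1.
v=29: a=29^-4·(≡25), b=29^-2·(≡17) mod 29; (25|29)=+1, (17|29)=-1; (−1)^{-4·-2·14}·(+1)^-2·(-1)^-4 = +1.
v=17: a=17^1·(≡16), b=17^1·(≡4) mod 17; (16|17)=+1, (4|17)=+1; (−1)^{1·1·8}·(+1)^1·(+1)^1 = +1.
v=3: a=3^14·(≡2), b=3^7·(≡2) mod 3; (2|3)=-1, (2|3)=-1; (−1)^{14·7·1}·(-1)^7·(-1)^14 = -1.
v=41: a=41^3·(≡26), b=41^2·(≡21) mod 41; (26|41)=-1, (21|41)=+1; (−1)^{3·2·20}·(-1)^2·(+1)^3 = +1.
v=∞: 51578 > 0 and 1887 > 0  ⇒  (a,b)_∞ = +1.
v=37: a=37^1·(≡36), b=37^1·(≡17) mod 37; (36|37)=+1, (17|37)=-1; (−1)^{1·1·18}·(+1)^1·(-1)^1 = -1.
v=2: v_2(a)=1, v_2(b)=6; units ≡ 5, 7 (mod 8); ε·ε+αω+βω = 0·1+1·0+6·1 ≡ 0  ⇒  (a,b)_2 = +1.
v=19: a=19^-8·(≡2), b=19^-4·(≡1) mod 19; (2|19)=-1, (1|19)=+1; (−1)^{-8·-4·9}·(-1)^-4·(+1)^-8 = +1.
v=11: a=11^2·(≡8), b=11^0·(≡2) mod 11; (8|11)=-1, (2|11)=-1; (−1)^{2·0·5}·(-1)^0·(-1)^2 = +1.
|Ram(51578, 1887)| = 2, even; anisotropic at {3, 37}.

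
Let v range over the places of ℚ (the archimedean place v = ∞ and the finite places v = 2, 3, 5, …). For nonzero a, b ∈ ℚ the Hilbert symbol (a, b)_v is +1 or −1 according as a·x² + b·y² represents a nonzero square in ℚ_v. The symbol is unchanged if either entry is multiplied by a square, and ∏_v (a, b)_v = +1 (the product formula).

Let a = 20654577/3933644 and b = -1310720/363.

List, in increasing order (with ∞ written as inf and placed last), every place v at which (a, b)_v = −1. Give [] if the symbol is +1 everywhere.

[3, 5, 11, 43]

(a, b) ≡ (8987, -15) mod (ℚ^×)²; places V = {2, 3, 5, 11, 13, 19, 23, 43, 53, ∞}.
(a,b)_5: α=0, u≡3; β=1, v≡2 (mod 5); (3|5)=-1, (2|5)=-1; sign (−1)^0·-1^1·-1^0 = -1.
(a,b)_13: α=-2, u≡10; β=0, v≡8 (mod 13); (10|13)=+1, (8|13)=-1; sign (−1)^0·+1^0·-1^-2 = +1.
(a,b)_53: α=2, u≡34; β=0, v≡17 (mod 53); (34|53)=-1, (17|53)=+1; sign (−1)^0·-1^0·+1^2 = +1.
(a,b)_2: α=-2, β=18; u≡3, v≡1 (mod 8); ε(u)ε(v)=1·0, αω(v)=-2·0, βω(u)=18·1; sum ≡ 0  ⇒  +1.
(a,b)_∞: sgn(8987)=+, sgn(-15)=−, so +1.
(a,b)_19: α=1, u≡1; β=0, v≡7 (mod 19); (1|19)=+1, (7|19)=+1; sign (−1)^0·+1^0·+1^1 = +1.
(a,b)_3: α=2, u≡2; β=-1, v≡1 (mod 3); (2|3)=-1, (1|3)=+1; sign (−1)^0·-1^-1·+1^2 = -1.
(a,b)_11: α=-1, u≡4; β=-2, v≡6 (mod 11); (4|11)=+1, (6|11)=-1; sign (−1)^0·+1^-2·-1^-1 = -1.
(a,b)_23: α=-2, u≡20; β=0, v≡13 (mod 23); (20|23)=-1, (13|23)=+1; sign (−1)^0·-1^0·+1^-2 = +1.
(a,b)_43: α=1, u≡18; β=0, v≡32 (mod 43); (18|43)=-1, (32|43)=-1; sign (−1)^0·-1^0·-1^1 = -1.
(8987, -15 / ℚ) ramifies at {3, 5, 11, 43}: a division algebra.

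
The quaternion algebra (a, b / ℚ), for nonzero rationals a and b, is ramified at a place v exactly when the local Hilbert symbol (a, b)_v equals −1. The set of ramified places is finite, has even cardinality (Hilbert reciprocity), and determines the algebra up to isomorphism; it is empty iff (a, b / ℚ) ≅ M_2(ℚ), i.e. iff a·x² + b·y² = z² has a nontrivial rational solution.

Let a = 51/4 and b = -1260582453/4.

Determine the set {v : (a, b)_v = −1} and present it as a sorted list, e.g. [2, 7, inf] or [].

Mod squares: a ≡ 51, b ≡ -1677. Check v ∈ {∞, 2, 3, 13, 17, 43}.
v=43: a=43^0·(≡2), b=43^1·(≡6) mod 43; (2|43)=-1, (6|43)=+1; (−1)^{0·1·21}·(-1)^1·(+1)^0 = -1.
v=2: v_2(a)=-2, v_2(b)=-2; units ≡ 3, 3 (mod 8); ε·ε+αω+βω = 1·1+-2·1+-2·1 ≡ 1  ⇒  (a,b)_2 = -1.
v=17: a=17^1·(≡5), b=17^4·(≡5) mod 17; (5|17)=-1, (5|17)=-1; (−1)^{1·4·8}·(-1)^4·(-1)^1 = -1.
v=3: a=3^1·(≡2), b=3^3·(≡2) mod 3; (2|3)=-1, (2|3)=-1; (−1)^{1·3·1}·(-1)^3·(-1)^1 = -1.
v=∞: 51 > 0 and -1677 < 0  ⇒  (a,b)_∞ = +1.
v=13: a=13^0·(≡3), b=13^1·(≡4) mod 13; (3|13)=+1, (4|13)=+1; (−1)^{0·1·6}·(+1)^1·(+1)^0 = +1.
Ram(51, -1677) = {2, 3, 17, 43}; no ℚ_2-point on the conic.

[2, 3, 17, 43]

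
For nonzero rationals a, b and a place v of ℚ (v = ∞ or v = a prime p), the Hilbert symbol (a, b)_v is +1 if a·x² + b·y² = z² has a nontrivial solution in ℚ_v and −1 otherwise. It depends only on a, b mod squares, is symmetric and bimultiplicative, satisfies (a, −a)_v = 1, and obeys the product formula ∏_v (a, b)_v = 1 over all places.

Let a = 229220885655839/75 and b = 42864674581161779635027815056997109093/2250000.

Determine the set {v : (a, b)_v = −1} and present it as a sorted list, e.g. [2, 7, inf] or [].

[7, 11, 17, 19, 29, 41]

Mod squares: a ≡ 3059133, b ≡ 4224517. Check v ∈ {∞, 2, 3, 5, 7, 11, 13, 17, 19, 29, 31, 41, 47}.
v=∞: 3059133 > 0 and 4224517 > 0  ⇒  (a,b)_∞ = +1.
v=13: a=13^0·(≡9), b=13^2·(≡7) mod 13; (9|13)=+1, (7|13)=-1; (−1)^{0·2·6}·(+1)^2·(-1)^0 = +1.
v=19: a=19^1·(≡5), b=19^3·(≡1) mod 19; (5|19)=+1, (1|19)=+1; (−1)^{1·3·9}·(+1)^3·(+1)^1 = -1.
v=47: a=47^2·(≡30), b=47^4·(≡34) mod 47; (30|47)=-1, (34|47)=+1; (−1)^{2·4·23}·(-1)^4·(+1)^2 = +1.
v=7: a=7^1·(≡2), b=7^2·(≡3) mod 7; (2|7)=+1, (3|7)=-1; (−1)^{1·2·3}·(+1)^2·(-1)^1 = -1.
v=41: a=41^1·(≡29), b=41^3·(≡5) mod 41; (29|41)=-1, (5|41)=+1; (−1)^{1·3·20}·(-1)^3·(+1)^1 = -1.
v=2: v_2(a)=0, v_2(b)=-4; units ≡ 5, 5 (mod 8); ε·ε+αω+βω = 0·0+0·1+-4·1 ≡ 0  ⇒  (a,b)_2 = +1.
v=17: a=17^1·(≡1), b=17^3·(≡7) mod 17; (1|17)=+1, (7|17)=-1; (−1)^{1·3·8}·(+1)^3·(-1)^1 = -1.
v=29: a=29^2·(≡14), b=29^3·(≡5) mod 29; (14|29)=-1, (5|29)=+1; (−1)^{2·3·14}·(-1)^3·(+1)^2 = -1.
v=31: a=31^0·(≡15), b=31^2·(≡23) mod 31; (15|31)=-1, (23|31)=-1; (−1)^{0·2·15}·(-1)^2·(-1)^0 = +1.
v=3: a=3^-1·(≡2), b=3^-2·(≡1) mod 3; (2|3)=-1, (1|3)=+1; (−1)^{-1·-2·1}·(-1)^-2·(+1)^-1 = +1.
v=11: a=11^3·(≡9), b=11^7·(≡4) mod 11; (9|11)=+1, (4|11)=+1; (−1)^{3·7·5}·(+1)^7·(+1)^3 = -1.
v=5: a=5^-2·(≡3), b=5^-6·(≡2) mod 5; (3|5)=-1, (2|5)=-1; (−1)^{-2·-6·2}·(-1)^-6·(-1)^-2 = +1.
Ram(3059133, 4224517) = {7, 11, 17, 19, 29, 41}; no ℚ_7-point on the conic.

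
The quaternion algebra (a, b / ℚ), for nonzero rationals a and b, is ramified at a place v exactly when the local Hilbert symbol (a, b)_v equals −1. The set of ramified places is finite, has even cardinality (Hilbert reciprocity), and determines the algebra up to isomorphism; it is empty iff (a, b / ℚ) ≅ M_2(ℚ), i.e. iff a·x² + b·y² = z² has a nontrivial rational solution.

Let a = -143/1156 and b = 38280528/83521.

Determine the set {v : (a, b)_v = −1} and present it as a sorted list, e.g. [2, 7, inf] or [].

Mod squares: a ≡ -143, b ≡ 13. Check v ∈ {∞, 2, 3, 11, 13, 17}.
v=∞: -143 < 0 and 13 > 0  ⇒  (a,b)_∞ = +1.
v=2: v_2(a)=-2, v_2(b)=4; units ≡ 1, 5 (mod 8); ε·ε+αω+βω = 0·0+-2·1+4·0 ≡ 0  ⇒  (a,b)_2 = +1.
v=17: a=17^-2·(≡11), b=17^-4·(≡13) mod 17; (11|17)=-1, (13|17)=+1; (−1)^{-2·-4·8}·(-1)^-4·(+1)^-2 = +1.
v=3: a=3^0·(≡1), b=3^2·(≡1) mod 3; (1|3)=+1, (1|3)=+1; (−1)^{0·2·1}·(+1)^2·(+1)^0 = +1.
v=13: a=13^1·(≡11), b=13^3·(≡12) mod 13; (11|13)=-1, (12|13)=+1; (−1)^{1·3·6}·(-1)^3·(+1)^1 = -1.
v=11: a=11^1·(≡9), b=11^2·(≡7) mod 11; (9|11)=+1, (7|11)=-1; (−1)^{1·2·5}·(+1)^2·(-1)^1 = -1.
|Ram(-143, 13)| = 2, even; anisotropic at {11, 13}.

[11, 13]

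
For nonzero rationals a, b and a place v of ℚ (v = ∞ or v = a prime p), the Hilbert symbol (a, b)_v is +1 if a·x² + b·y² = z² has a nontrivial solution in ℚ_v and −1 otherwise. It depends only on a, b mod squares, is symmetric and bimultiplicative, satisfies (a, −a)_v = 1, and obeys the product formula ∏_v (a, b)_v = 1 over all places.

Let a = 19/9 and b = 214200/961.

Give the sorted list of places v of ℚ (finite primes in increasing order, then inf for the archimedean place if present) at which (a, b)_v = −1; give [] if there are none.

Mod squares: a ≡ 19, b ≡ 238. Check v ∈ {∞, 2, 3, 5, 7, 17, 19, 31}.
v=17: a=17^0·(≡4), b=17^1·(≡6) mod 17; (4|17)=+1, (6|17)=-1; (−1)^{0·1·8}·(+1)^1·(-1)^0 = +1.
v=2: v_2(a)=0, v_2(b)=3; units ≡ 3, 7 (mod 8); ε·ε+αω+βω = 1·1+0·0+3·1 ≡ 0  ⇒  (a,b)_2 = +1.
v=7: a=7^0·(≡6), b=7^1·(≡5) mod 7; (6|7)=-1, (5|7)=-1; (−1)^{0·1·3}·(-1)^1·(-1)^0 = -1.
v=5: a=5^0·(≡1), b=5^2·(≡3) mod 5; (1|5)=+1, (3|5)=-1; (−1)^{0·2·2}·(+1)^2·(-1)^0 = +1.
v=31: a=31^0·(≡9), b=31^-2·(≡21) mod 31; (9|31)=+1, (21|31)=-1; (−1)^{0·-2·15}·(+1)^-2·(-1)^0 = +1.
v=∞: 19 > 0 and 238 > 0  ⇒  (a,b)_∞ = +1.
v=19: a=19^1·(≡17), b=19^0·(≡15) mod 19; (17|19)=+1, (15|19)=-1; (−1)^{1·0·9}·(+1)^0·(-1)^1 = -1.
v=3: a=3^-2·(≡1), b=3^2·(≡1) mod 3; (1|3)=+1, (1|3)=+1; (−1)^{-2·2·1}·(+1)^2·(+1)^-2 = +1.
Ram(19, 238) = {7, 19}; no ℚ_7-point on the conic.

[7, 19]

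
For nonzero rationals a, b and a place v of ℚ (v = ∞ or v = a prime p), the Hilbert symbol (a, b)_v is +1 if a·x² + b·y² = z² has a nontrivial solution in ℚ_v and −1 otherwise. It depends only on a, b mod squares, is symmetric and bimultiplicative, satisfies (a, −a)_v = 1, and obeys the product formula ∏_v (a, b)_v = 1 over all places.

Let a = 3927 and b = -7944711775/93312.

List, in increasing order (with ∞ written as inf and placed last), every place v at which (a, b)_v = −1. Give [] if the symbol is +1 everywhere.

Mod squares: a ≡ 3927, b ≡ -107198. Check v ∈ {∞, 2, 3, 5, 7, 11, 13, 17, 19, 31}.
v=13: a=13^0·(≡1), b=13^1·(≡12) mod 13; (1|13)=+1, (12|13)=+1; (−1)^{0·1·6}·(+1)^1·(+1)^0 = +1.
v=7: a=7^1·(≡1), b=7^3·(≡4) mod 7; (1|7)=+1, (4|7)=+1; (−1)^{1·3·3}·(+1)^3·(+1)^1 = -1.
v=17: a=17^1·(≡10), b=17^0·(≡13) mod 17; (10|17)=-1, (13|17)=+1; (−1)^{1·0·8}·(-1)^0·(+1)^1 = +1.
v=19: a=19^0·(≡13), b=19^1·(≡1) mod 19; (13|19)=-1, (1|19)=+1; (−1)^{0·1·9}·(-1)^1·(+1)^0 = -1.
v=∞: 3927 > 0 and -107198 < 0  ⇒  (a,b)_∞ = +1.
v=2: v_2(a)=0, v_2(b)=-7; units ≡ 7, 1 (mod 8); ε·ε+αω+βω = 1·0+0·0+-7·0 ≡ 0  ⇒  (a,b)_2 = +1.
v=5: a=5^0·(≡2), b=5^2·(≡2) mod 5; (2|5)=-1, (2|5)=-1; (−1)^{0·2·2}·(-1)^2·(-1)^0 = +1.
v=31: a=31^0·(≡21), b=31^1·(≡18) mod 31; (21|31)=-1, (18|31)=+1; (−1)^{0·1·15}·(-1)^1·(+1)^0 = -1.
v=3: a=3^1·(≡1), b=3^-6·(≡1) mod 3; (1|3)=+1, (1|3)=+1; (−1)^{1·-6·1}·(+1)^-6·(+1)^1 = +1.
v=11: a=11^1·(≡5), b=11^2·(≡6) mod 11; (5|11)=+1, (6|11)=-1; (−1)^{1·2·5}·(+1)^2·(-1)^1 = -1.
|Ram(3927, -107198)| = 4, even; anisotropic at {7, 11, 19, 31}.

[7, 11, 19, 31]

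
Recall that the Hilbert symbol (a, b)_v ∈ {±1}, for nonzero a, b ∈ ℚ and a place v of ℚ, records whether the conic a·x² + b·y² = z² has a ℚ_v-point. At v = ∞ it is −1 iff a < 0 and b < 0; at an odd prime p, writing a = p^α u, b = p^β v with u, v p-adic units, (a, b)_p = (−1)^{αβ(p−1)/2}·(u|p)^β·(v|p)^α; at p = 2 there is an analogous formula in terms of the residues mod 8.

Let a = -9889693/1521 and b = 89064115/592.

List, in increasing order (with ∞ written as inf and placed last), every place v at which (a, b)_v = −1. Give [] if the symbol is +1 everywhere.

Mod squares: a ≡ -37, b ≡ 186295. Check v ∈ {∞, 2, 3, 5, 7, 11, 13, 19, 37, 47, 53}.
v=19: a=19^0·(≡16), b=19^3·(≡9) mod 19; (16|19)=+1, (9|19)=+1; (−1)^{0·3·9}·(+1)^3·(+1)^0 = +1.
v=3: a=3^-2·(≡2), b=3^0·(≡1) mod 3; (2|3)=-1, (1|3)=+1; (−1)^{-2·0·1}·(-1)^0·(+1)^-2 = +1.
v=11: a=11^2·(≡10), b=11^0·(≡7) mod 11; (10|11)=-1, (7|11)=-1; (−1)^{2·0·5}·(-1)^0·(-1)^2 = +1.
v=∞: -37 < 0 and 186295 > 0  ⇒  (a,b)_∞ = +1.
v=13: a=13^-2·(≡2), b=13^0·(≡7) mod 13; (2|13)=-1, (7|13)=-1; (−1)^{-2·0·6}·(-1)^0·(-1)^-2 = +1.
v=2: v_2(a)=0, v_2(b)=-4; units ≡ 3, 7 (mod 8); ε·ε+αω+βω = 1·1+0·0+-4·1 ≡ 1  ⇒  (a,b)_2 = -1.
v=47: a=47^2·(≡38), b=47^0·(≡7) mod 47; (38|47)=-1, (7|47)=+1; (−1)^{2·0·23}·(-1)^0·(+1)^2 = +1.
v=5: a=5^0·(≡2), b=5^1·(≡4) mod 5; (2|5)=-1, (4|5)=+1; (−1)^{0·1·2}·(-1)^1·(+1)^0 = -1.
v=37: a=37^1·(≡9), b=37^-1·(≡26) mod 37; (9|37)=+1, (26|37)=+1; (−1)^{1·-1·18}·(+1)^-1·(+1)^1 = +1.
v=7: a=7^0·(≡6), b=7^2·(≡2) mod 7; (6|7)=-1, (2|7)=+1; (−1)^{0·2·3}·(-1)^2·(+1)^0 = +1.
v=53: a=53^0·(≡43), b=53^1·(≡10) mod 53; (43|53)=+1, (10|53)=+1; (−1)^{0·1·26}·(+1)^1·(+1)^0 = +1.
|Ram(-37, 186295)| = 2, even; anisotropic at {2, 5}.

[2, 5]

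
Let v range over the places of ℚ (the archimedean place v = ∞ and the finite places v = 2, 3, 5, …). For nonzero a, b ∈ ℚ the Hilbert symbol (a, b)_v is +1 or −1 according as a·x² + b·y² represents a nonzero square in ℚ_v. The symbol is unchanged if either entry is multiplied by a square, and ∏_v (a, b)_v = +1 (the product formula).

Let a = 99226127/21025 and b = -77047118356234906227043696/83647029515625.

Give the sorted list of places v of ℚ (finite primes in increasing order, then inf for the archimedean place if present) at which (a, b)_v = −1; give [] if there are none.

Mod squares: a ≡ 143, b ≡ -2431. Check v ∈ {∞, 2, 3, 5, 7, 11, 13, 17, 29}.
v=∞: 143 > 0 and -2431 < 0  ⇒  (a,b)_∞ = +1.
v=3: a=3^0·(≡2), b=3^-2·(≡2) mod 3; (2|3)=-1, (2|3)=-1; (−1)^{0·-2·1}·(-1)^-2·(-1)^0 = +1.
v=17: a=17^2·(≡10), b=17^7·(≡5) mod 17; (10|17)=-1, (5|17)=-1; (−1)^{2·7·8}·(-1)^7·(-1)^2 = -1.
v=13: a=13^1·(≡6), b=13^1·(≡6) mod 13; (6|13)=-1, (6|13)=-1; (−1)^{1·1·6}·(-1)^1·(-1)^1 = +1.
v=5: a=5^-2·(≡2), b=5^-6·(≡1) mod 5; (2|5)=-1, (1|5)=+1; (−1)^{-2·-6·2}·(-1)^-6·(+1)^-2 = +1.
v=11: a=11^1·(≡10), b=11^3·(≡6) mod 11; (10|11)=-1, (6|11)=-1; (−1)^{1·3·5}·(-1)^3·(-1)^1 = -1.
v=7: a=7^4·(≡5), b=7^14·(≡3) mod 7; (5|7)=-1, (3|7)=-1; (−1)^{4·14·3}·(-1)^14·(-1)^4 = +1.
v=2: v_2(a)=0, v_2(b)=4; units ≡ 7, 1 (mod 8); ε·ε+αω+βω = 1·0+0·0+4·0 ≡ 0  ⇒  (a,b)_2 = +1.
v=29: a=29^-2·(≡3), b=29^-6·(≡16) mod 29; (3|29)=-1, (16|29)=+1; (−1)^{-2·-6·14}·(-1)^-6·(+1)^-2 = +1.
|Ram(143, -2431)| = 2, even; anisotropic at {11, 17}.

[11, 17]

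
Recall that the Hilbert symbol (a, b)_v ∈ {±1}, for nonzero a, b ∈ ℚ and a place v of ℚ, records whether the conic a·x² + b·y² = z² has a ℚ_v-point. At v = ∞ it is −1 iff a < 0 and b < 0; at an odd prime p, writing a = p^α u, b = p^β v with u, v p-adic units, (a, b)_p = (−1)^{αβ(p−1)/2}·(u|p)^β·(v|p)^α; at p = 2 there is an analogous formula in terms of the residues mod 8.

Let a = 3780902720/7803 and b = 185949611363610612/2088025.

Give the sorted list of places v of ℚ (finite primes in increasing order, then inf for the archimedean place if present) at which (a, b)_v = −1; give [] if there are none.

[5, 19]

(a, b) ≡ (73815, 37) mod (ℚ^×)²; places V = {2, 3, 5, 7, 17, 19, 37, ∞}.
(a,b)_3: α=-3, u≡2; β=2, v≡1 (mod 3); (2|3)=-1, (1|3)=+1; sign (−1)^0·-1^2·+1^-3 = +1.
(a,b)_5: α=1, u≡3; β=-2, v≡2 (mod 5); (3|5)=-1, (2|5)=-1; sign (−1)^0·-1^-2·-1^1 = -1.
(a,b)_∞: sgn(73815)=+, sgn(37)=+, so +1.
(a,b)_2: α=6, β=2; u≡7, v≡5 (mod 8); ε(u)ε(v)=1·0, αω(v)=6·1, βω(u)=2·0; sum ≡ 0  ⇒  +1.
(a,b)_7: α=5, u≡3; β=10, v≡2 (mod 7); (3|7)=-1, (2|7)=+1; sign (−1)^0·-1^10·+1^5 = +1.
(a,b)_19: α=1, u≡4; β=2, v≡14 (mod 19); (4|19)=+1, (14|19)=-1; sign (−1)^0·+1^2·-1^1 = -1.
(a,b)_17: α=-2, u≡4; β=-4, v≡3 (mod 17); (4|17)=+1, (3|17)=-1; sign (−1)^0·+1^-4·-1^-2 = +1.
(a,b)_37: α=1, u≡10; β=3, v≡25 (mod 37); (10|37)=+1, (25|37)=+1; sign (−1)^0·+1^3·+1^1 = +1.
(73815, 37 / ℚ) ramifies at {5, 19}: a division algebra.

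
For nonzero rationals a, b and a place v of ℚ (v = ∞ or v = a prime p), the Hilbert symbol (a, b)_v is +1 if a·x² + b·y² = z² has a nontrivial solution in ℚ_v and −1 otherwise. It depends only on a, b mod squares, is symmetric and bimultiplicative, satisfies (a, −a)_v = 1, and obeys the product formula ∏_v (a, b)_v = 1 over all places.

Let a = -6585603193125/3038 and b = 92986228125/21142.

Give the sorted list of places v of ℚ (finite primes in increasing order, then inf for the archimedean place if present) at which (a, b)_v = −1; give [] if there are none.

[2, 5, 11, 17]

(a, b) ≡ (-22341638, 1870) mod (ℚ^×)²; places V = {2, 3, 5, 7, 11, 17, 19, 31, 41, 47, ∞}.
(a,b)_19: α=2, u≡6; β=0, v≡13 (mod 19); (6|19)=+1, (13|19)=-1; sign (−1)^0·+1^0·-1^2 = +1.
(a,b)_7: α=-2, u≡5; β=4, v≡1 (mod 7); (5|7)=-1, (1|7)=+1; sign (−1)^0·-1^4·+1^-2 = +1.
(a,b)_2: α=-1, β=-1; u≡5, v≡7 (mod 8); ε(u)ε(v)=0·1, αω(v)=-1·0, βω(u)=-1·1; sum ≡ 1  ⇒  -1.
(a,b)_47: α=1, u≡18; β=0, v≡8 (mod 47); (18|47)=+1, (8|47)=+1; sign (−1)^0·+1^0·+1^1 = +1.
(a,b)_41: α=1, u≡28; β=0, v≡16 (mod 41); (28|41)=-1, (16|41)=+1; sign (−1)^0·-1^0·+1^1 = +1.
(a,b)_17: α=1, u≡5; β=1, v≡13 (mod 17); (5|17)=-1, (13|17)=+1; sign (−1)^0·-1^1·+1^1 = -1.
(a,b)_31: α=-1, u≡22; β=-2, v≡7 (mod 31); (22|31)=-1, (7|31)=+1; sign (−1)^0·-1^-2·+1^-1 = +1.
(a,b)_3: α=4, u≡1; β=6, v≡1 (mod 3); (1|3)=+1, (1|3)=+1; sign (−1)^0·+1^6·+1^4 = +1.
(a,b)_11: α=1, u≡3; β=-1, v≡4 (mod 11); (3|11)=+1, (4|11)=+1; sign (−1)^1·+1^-1·+1^1 = -1.
(a,b)_5: α=4, u≡2; β=5, v≡4 (mod 5); (2|5)=-1, (4|5)=+1; sign (−1)^0·-1^5·+1^4 = -1.
(a,b)_∞: sgn(-22341638)=−, sgn(1870)=+, so +1.
(-22341638, 1870 / ℚ) ramifies at {2, 5, 11, 17}: a division algebra.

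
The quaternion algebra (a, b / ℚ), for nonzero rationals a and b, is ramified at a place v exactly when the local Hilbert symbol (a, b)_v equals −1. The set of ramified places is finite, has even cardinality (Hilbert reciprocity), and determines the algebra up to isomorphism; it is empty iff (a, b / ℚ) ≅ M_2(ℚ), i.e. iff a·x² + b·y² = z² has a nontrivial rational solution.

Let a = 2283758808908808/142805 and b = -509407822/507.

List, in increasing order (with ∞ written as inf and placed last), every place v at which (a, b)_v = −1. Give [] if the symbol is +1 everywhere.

[3, 19]

Mod squares: a ≡ 9690, b ≡ -714. Check v ∈ {∞, 2, 3, 5, 7, 11, 13, 17, 19, 53}.
v=19: a=19^3·(≡7), b=19^2·(≡8) mod 19; (7|19)=+1, (8|19)=-1; (−1)^{3·2·9}·(+1)^2·(-1)^3 = -1.
v=5: a=5^-1·(≡3), b=5^0·(≡4) mod 5; (3|5)=-1, (4|5)=+1; (−1)^{-1·0·2}·(-1)^0·(+1)^-1 = +1.
v=2: v_2(a)=3, v_2(b)=1; units ≡ 5, 3 (mod 8); ε·ε+αω+βω = 0·1+3·1+1·1 ≡ 0  ⇒  (a,b)_2 = +1.
v=∞: 9690 > 0 and -714 < 0  ⇒  (a,b)_∞ = +1.
v=11: a=11^2·(≡2), b=11^2·(≡4) mod 11; (2|11)=-1, (4|11)=+1; (−1)^{2·2·5}·(-1)^2·(+1)^2 = +1.
v=53: a=53^2·(≡7), b=53^0·(≡10) mod 53; (7|53)=+1, (10|53)=+1; (−1)^{2·0·26}·(+1)^0·(+1)^2 = +1.
v=13: a=13^-4·(≡2), b=13^-2·(≡4) mod 13; (2|13)=-1, (4|13)=+1; (−1)^{-4·-2·6}·(-1)^-2·(+1)^-4 = +1.
v=3: a=3^1·(≡2), b=3^-1·(≡2) mod 3; (2|3)=-1, (2|3)=-1; (−1)^{1·-1·1}·(-1)^-1·(-1)^1 = -1.
v=7: a=7^4·(≡4), b=7^3·(≡5) mod 7; (4|7)=+1, (5|7)=-1; (−1)^{4·3·3}·(+1)^3·(-1)^4 = +1.
v=17: a=17^1·(≡15), b=17^1·(≡16) mod 17; (15|17)=+1, (16|17)=+1; (−1)^{1·1·8}·(+1)^1·(+1)^1 = +1.
|Ram(9690, -714)| = 2, even; anisotropic at {3, 19}.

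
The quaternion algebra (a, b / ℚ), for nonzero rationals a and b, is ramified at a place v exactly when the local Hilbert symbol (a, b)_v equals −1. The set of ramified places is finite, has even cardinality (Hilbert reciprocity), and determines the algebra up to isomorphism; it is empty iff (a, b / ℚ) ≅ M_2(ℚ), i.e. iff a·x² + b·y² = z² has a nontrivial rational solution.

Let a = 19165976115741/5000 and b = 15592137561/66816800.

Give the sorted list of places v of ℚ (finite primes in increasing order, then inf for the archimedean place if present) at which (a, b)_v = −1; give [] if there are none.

[2, 7]

Mod squares: a ≡ 100282, b ≡ 3458. Check v ∈ {∞, 2, 3, 5, 7, 11, 13, 17, 19, 29}.
v=11: a=11^0·(≡8), b=11^2·(≡5) mod 11; (8|11)=-1, (5|11)=+1; (−1)^{0·2·5}·(-1)^2·(+1)^0 = +1.
v=3: a=3^2·(≡1), b=3^2·(≡2) mod 3; (1|3)=+1, (2|3)=-1; (−1)^{2·2·1}·(+1)^2·(-1)^2 = +1.
v=13: a=13^1·(≡6), b=13^3·(≡6) mod 13; (6|13)=-1, (6|13)=-1; (−1)^{1·3·6}·(-1)^3·(-1)^1 = +1.
v=17: a=17^0·(≡4), b=17^-4·(≡7) mod 17; (4|17)=+1, (7|17)=-1; (−1)^{0·-4·8}·(+1)^-4·(-1)^0 = +1.
v=∞: 100282 > 0 and 3458 > 0  ⇒  (a,b)_∞ = +1.
v=29: a=29^1·(≡23), b=29^0·(≡22) mod 29; (23|29)=+1, (22|29)=+1; (−1)^{1·0·14}·(+1)^0·(+1)^1 = +1.
v=2: v_2(a)=-3, v_2(b)=-5; units ≡ 5, 1 (mod 8); ε·ε+αω+βω = 0·0+-3·0+-5·1 ≡ 1  ⇒  (a,b)_2 = -1.
v=7: a=7^7·(≡1), b=7^3·(≡1) mod 7; (1|7)=+1, (1|7)=+1; (−1)^{7·3·3}·(+1)^3·(+1)^7 = -1.
v=19: a=19^3·(≡13), b=19^1·(≡7) mod 19; (13|19)=-1, (7|19)=+1; (−1)^{3·1·9}·(-1)^1·(+1)^3 = +1.
v=5: a=5^-4·(≡2), b=5^-2·(≡3) mod 5; (2|5)=-1, (3|5)=-1; (−1)^{-4·-2·2}·(-1)^-2·(-1)^-4 = +1.
|Ram(100282, 3458)| = 2, even; anisotropic at {2, 7}.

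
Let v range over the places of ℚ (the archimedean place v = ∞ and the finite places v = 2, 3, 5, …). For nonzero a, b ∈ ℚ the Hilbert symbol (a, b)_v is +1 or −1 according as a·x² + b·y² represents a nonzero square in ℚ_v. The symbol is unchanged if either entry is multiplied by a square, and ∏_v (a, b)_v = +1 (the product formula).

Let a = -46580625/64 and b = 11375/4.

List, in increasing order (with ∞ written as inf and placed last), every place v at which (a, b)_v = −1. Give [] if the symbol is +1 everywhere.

[2, 7]

Mod squares: a ≡ -1, b ≡ 455. Check v ∈ {∞, 2, 3, 5, 7, 13}.
v=13: a=13^2·(≡12), b=13^1·(≡1) mod 13; (12|13)=+1, (1|13)=+1; (−1)^{2·1·6}·(+1)^1·(+1)^2 = +1.
v=2: v_2(a)=-6, v_2(b)=-2; units ≡ 7, 7 (mod 8); ε·ε+αω+βω = 1·1+-6·0+-2·0 ≡ 1  ⇒  (a,b)_2 = -1.
v=7: a=7^2·(≡3), b=7^1·(≡2) mod 7; (3|7)=-1, (2|7)=+1; (−1)^{2·1·3}·(-1)^1·(+1)^2 = -1.
v=∞: -1 < 0 and 455 > 0  ⇒  (a,b)_∞ = +1.
v=3: a=3^2·(≡2), b=3^0·(≡2) mod 3; (2|3)=-1, (2|3)=-1; (−1)^{2·0·1}·(-1)^0·(-1)^2 = +1.
v=5: a=5^4·(≡4), b=5^3·(≡4) mod 5; (4|5)=+1, (4|5)=+1; (−1)^{4·3·2}·(+1)^3·(+1)^4 = +1.
(-1, 455 / ℚ) ramifies at {2, 7}: a division algebra.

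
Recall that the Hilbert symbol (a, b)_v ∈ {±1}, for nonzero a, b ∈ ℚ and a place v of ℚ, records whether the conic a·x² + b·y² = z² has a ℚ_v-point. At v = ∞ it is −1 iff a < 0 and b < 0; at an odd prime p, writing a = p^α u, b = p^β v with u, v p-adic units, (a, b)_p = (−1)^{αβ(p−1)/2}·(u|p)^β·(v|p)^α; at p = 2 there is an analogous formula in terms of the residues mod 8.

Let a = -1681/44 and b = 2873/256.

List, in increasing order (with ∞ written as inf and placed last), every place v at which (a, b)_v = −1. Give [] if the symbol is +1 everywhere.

[11, 17]

Mod squares: a ≡ -11, b ≡ 17. Check v ∈ {∞, 2, 11, 13, 17, 41}.
v=11: a=11^-1·(≡6), b=11^0·(≡8) mod 11; (6|11)=-1, (8|11)=-1; (−1)^{-1·0·5}·(-1)^0·(-1)^-1 = -1.
v=13: a=13^0·(≡7), b=13^2·(≡12) mod 13; (7|13)=-1, (12|13)=+1; (−1)^{0·2·6}·(-1)^2·(+1)^0 = +1.
v=17: a=17^0·(≡7), b=17^1·(≡16) mod 17; (7|17)=-1, (16|17)=+1; (−1)^{0·1·8}·(-1)^1·(+1)^0 = -1.
v=41: a=41^2·(≡27), b=41^0·(≡29) mod 41; (27|41)=-1, (29|41)=-1; (−1)^{2·0·20}·(-1)^0·(-1)^2 = +1.
v=∞: -11 < 0 and 17 > 0  ⇒  (a,b)_∞ = +1.
v=2: v_2(a)=-2, v_2(b)=-8; units ≡ 5, 1 (mod 8); ε·ε+αω+βω = 0·0+-2·0+-8·1 ≡ 0  ⇒  (a,b)_2 = +1.
|Ram(-11, 17)| = 2, even; anisotropic at {11, 17}.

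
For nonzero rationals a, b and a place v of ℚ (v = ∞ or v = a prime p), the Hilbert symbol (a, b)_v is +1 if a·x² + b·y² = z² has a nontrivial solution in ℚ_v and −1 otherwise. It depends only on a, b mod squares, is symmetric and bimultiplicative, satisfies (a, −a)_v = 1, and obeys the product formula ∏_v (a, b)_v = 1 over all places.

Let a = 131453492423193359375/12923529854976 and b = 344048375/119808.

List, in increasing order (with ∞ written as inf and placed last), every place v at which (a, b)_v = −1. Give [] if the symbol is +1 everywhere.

Mod squares: a ≡ 5590, b ≡ 2795. Check v ∈ {∞, 2, 3, 5, 11, 13, 17, 23, 43}.
v=5: a=5^11·(≡2), b=5^3·(≡4) mod 5; (2|5)=-1, (4|5)=+1; (−1)^{11·3·2}·(-1)^3·(+1)^11 = -1.
v=17: a=17^-2·(≡3), b=17^0·(≡7) mod 17; (3|17)=-1, (7|17)=-1; (−1)^{-2·0·8}·(-1)^0·(-1)^-2 = +1.
v=∞: 5590 > 0 and 2795 > 0  ⇒  (a,b)_∞ = +1.
v=11: a=11^2·(≡7), b=11^2·(≡1) mod 11; (7|11)=-1, (1|11)=+1; (−1)^{2·2·5}·(-1)^2·(+1)^2 = +1.
v=43: a=43^3·(≡40), b=43^1·(≡33) mod 43; (40|43)=+1, (33|43)=-1; (−1)^{3·1·21}·(+1)^1·(-1)^3 = +1.
v=2: v_2(a)=-19, v_2(b)=-10; units ≡ 3, 3 (mod 8); ε·ε+αω+βω = 1·1+-19·1+-10·1 ≡ 0  ⇒  (a,b)_2 = +1.
v=3: a=3^-8·(≡1), b=3^-2·(≡2) mod 3; (1|3)=+1, (2|3)=-1; (−1)^{-8·-2·1}·(+1)^-2·(-1)^-8 = +1.
v=13: a=13^-1·(≡9), b=13^-1·(≡5) mod 13; (9|13)=+1, (5|13)=-1; (−1)^{-1·-1·6}·(+1)^-1·(-1)^-1 = -1.
v=23: a=23^4·(≡4), b=23^2·(≡4) mod 23; (4|23)=+1, (4|23)=+1; (−1)^{4·2·11}·(+1)^2·(+1)^4 = +1.
(5590, 2795 / ℚ) ramifies at {5, 13}: a division algebra.

[5, 13]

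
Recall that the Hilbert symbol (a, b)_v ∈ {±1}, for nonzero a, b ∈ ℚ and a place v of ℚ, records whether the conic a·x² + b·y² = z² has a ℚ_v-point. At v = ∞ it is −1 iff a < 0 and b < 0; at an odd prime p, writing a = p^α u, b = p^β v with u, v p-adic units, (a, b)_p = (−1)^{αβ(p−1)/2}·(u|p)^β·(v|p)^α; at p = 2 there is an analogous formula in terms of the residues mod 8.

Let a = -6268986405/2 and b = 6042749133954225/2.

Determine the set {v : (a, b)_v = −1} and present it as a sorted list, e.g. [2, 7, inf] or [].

Mod squares: a ≡ -10, b ≡ 70818. Check v ∈ {∞, 2, 3, 5, 7, 11, 29, 37}.
v=3: a=3^2·(≡2), b=3^1·(≡2) mod 3; (2|3)=-1, (2|3)=-1; (−1)^{2·1·1}·(-1)^1·(-1)^2 = -1.
v=29: a=29^2·(≡21), b=29^3·(≡25) mod 29; (21|29)=-1, (25|29)=+1; (−1)^{2·3·14}·(-1)^3·(+1)^2 = -1.
v=2: v_2(a)=-1, v_2(b)=-1; units ≡ 3, 1 (mod 8); ε·ε+αω+βω = 1·0+-1·0+-1·1 ≡ 1  ⇒  (a,b)_2 = -1.
v=7: a=7^0·(≡2), b=7^2·(≡6) mod 7; (2|7)=+1, (6|7)=-1; (−1)^{0·2·3}·(+1)^2·(-1)^0 = +1.
v=37: a=37^2·(≡30), b=37^3·(≡1) mod 37; (30|37)=+1, (1|37)=+1; (−1)^{2·3·18}·(+1)^3·(+1)^2 = +1.
v=∞: -10 < 0 and 70818 > 0  ⇒  (a,b)_∞ = +1.
v=11: a=11^2·(≡4), b=11^3·(≡9) mod 11; (4|11)=+1, (9|11)=+1; (−1)^{2·3·5}·(+1)^3·(+1)^2 = +1.
v=5: a=5^1·(≡2), b=5^2·(≡2) mod 5; (2|5)=-1, (2|5)=-1; (−1)^{1·2·2}·(-1)^2·(-1)^1 = -1.
|Ram(-10, 70818)| = 4, even; anisotropic at {2, 3, 5, 29}.

[2, 3, 5, 29]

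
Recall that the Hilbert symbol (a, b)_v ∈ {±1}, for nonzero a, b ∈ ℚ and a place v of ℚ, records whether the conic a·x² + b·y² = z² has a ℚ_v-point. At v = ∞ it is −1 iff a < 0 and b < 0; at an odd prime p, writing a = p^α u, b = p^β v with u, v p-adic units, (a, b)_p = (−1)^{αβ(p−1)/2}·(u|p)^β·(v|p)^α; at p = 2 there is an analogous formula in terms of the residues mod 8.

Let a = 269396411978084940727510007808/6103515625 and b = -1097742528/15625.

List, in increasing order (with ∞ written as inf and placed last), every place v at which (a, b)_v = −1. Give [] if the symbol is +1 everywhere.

(a, b) ≡ (30226922, -1905803) mod (ℚ^×)²; places V = {2, 3, 5, 11, 23, 31, 41, 43, 47, ∞}.
(a,b)_47: α=3, u≡32; β=1, v≡27 (mod 47); (32|47)=+1, (27|47)=+1; sign (−1)^1·+1^1·+1^3 = -1.
(a,b)_∞: sgn(30226922)=+, sgn(-1905803)=−, so +1.
(a,b)_11: α=1, u≡1; β=0, v≡6 (mod 11); (1|11)=+1, (6|11)=-1; sign (−1)^0·+1^0·-1^1 = -1.
(a,b)_43: α=4, u≡22; β=1, v≡2 (mod 43); (22|43)=-1, (2|43)=-1; sign (−1)^0·-1^1·-1^4 = -1.
(a,b)_41: α=3, u≡31; β=1, v≡26 (mod 41); (31|41)=+1, (26|41)=-1; sign (−1)^0·+1^1·-1^3 = -1.
(a,b)_2: α=15, β=6; u≡5, v≡5 (mod 8); ε(u)ε(v)=0·0, αω(v)=15·1, βω(u)=6·1; sum ≡ 1  ⇒  -1.
(a,b)_31: α=1, u≡2; β=0, v≡22 (mod 31); (2|31)=+1, (22|31)=-1; sign (−1)^0·+1^0·-1^1 = -1.
(a,b)_3: α=4, u≡2; β=2, v≡1 (mod 3); (2|3)=-1, (1|3)=+1; sign (−1)^0·-1^2·+1^4 = +1.
(a,b)_23: α=3, u≡7; β=1, v≡1 (mod 23); (7|23)=-1, (1|23)=+1; sign (−1)^1·-1^1·+1^3 = +1.
(a,b)_5: α=-14, u≡3; β=-6, v≡2 (mod 5); (3|5)=-1, (2|5)=-1; sign (−1)^0·-1^-6·-1^-14 = +1.
|Ram(30226922, -1905803)| = 6, even; anisotropic at {2, 11, 31, 41, 43, 47}.

[2, 11, 31, 41, 43, 47]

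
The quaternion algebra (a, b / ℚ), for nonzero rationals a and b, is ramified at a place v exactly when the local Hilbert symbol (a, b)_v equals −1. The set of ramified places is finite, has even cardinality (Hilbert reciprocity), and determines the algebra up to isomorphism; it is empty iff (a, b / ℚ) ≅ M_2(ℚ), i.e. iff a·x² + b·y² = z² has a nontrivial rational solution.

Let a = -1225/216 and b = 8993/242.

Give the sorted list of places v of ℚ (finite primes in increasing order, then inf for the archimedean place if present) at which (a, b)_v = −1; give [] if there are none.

(a, b) ≡ (-6, 34) mod (ℚ^×)²; places V = {2, 3, 5, 7, 11, 17, 23, ∞}.
(a,b)_17: α=0, u≡7; β=1, v≡9 (mod 17); (7|17)=-1, (9|17)=+1; sign (−1)^0·-1^1·+1^0 = -1.
(a,b)_7: α=2, u≡4; β=0, v≡3 (mod 7); (4|7)=+1, (3|7)=-1; sign (−1)^0·+1^0·-1^2 = +1.
(a,b)_2: α=-3, β=-1; u≡5, v≡1 (mod 8); ε(u)ε(v)=0·0, αω(v)=-3·0, βω(u)=-1·1; sum ≡ 1  ⇒  -1.
(a,b)_3: α=-3, u≡1; β=0, v≡1 (mod 3); (1|3)=+1, (1|3)=+1; sign (−1)^0·+1^0·+1^-3 = +1.
(a,b)_∞: sgn(-6)=−, sgn(34)=+, so +1.
(a,b)_11: α=0, u≡1; β=-2, v≡3 (mod 11); (1|11)=+1, (3|11)=+1; sign (−1)^0·+1^-2·+1^0 = +1.
(a,b)_23: α=0, u≡7; β=2, v≡11 (mod 23); (7|23)=-1, (11|23)=-1; sign (−1)^0·-1^2·-1^0 = +1.
(a,b)_5: α=2, u≡1; β=0, v≡4 (mod 5); (1|5)=+1, (4|5)=+1; sign (−1)^0·+1^0·+1^2 = +1.
(-6, 34 / ℚ) ramifies at {2, 17}: a division algebra.

[2, 17]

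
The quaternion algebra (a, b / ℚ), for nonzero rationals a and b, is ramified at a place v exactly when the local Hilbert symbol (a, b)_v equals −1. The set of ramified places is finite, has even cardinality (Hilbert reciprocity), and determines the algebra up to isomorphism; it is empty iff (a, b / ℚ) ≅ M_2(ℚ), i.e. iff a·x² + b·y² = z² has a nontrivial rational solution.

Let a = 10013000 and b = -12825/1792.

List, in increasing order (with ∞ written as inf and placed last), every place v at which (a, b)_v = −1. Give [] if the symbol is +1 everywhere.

Mod squares: a ≡ 100130, b ≡ -399. Check v ∈ {∞, 2, 3, 5, 7, 17, 19, 31}.
v=5: a=5^3·(≡4), b=5^2·(≡1) mod 5; (4|5)=+1, (1|5)=+1; (−1)^{3·2·2}·(+1)^2·(+1)^3 = +1.
v=31: a=31^1·(≡11), b=31^0·(≡14) mod 31; (11|31)=-1, (14|31)=+1; (−1)^{1·0·15}·(-1)^0·(+1)^1 = +1.
v=7: a=7^0·(≡4), b=7^-1·(≡5) mod 7; (4|7)=+1, (5|7)=-1; (−1)^{0·-1·3}·(+1)^-1·(-1)^0 = +1.
v=3: a=3^0·(≡2), b=3^3·(≡2) mod 3; (2|3)=-1, (2|3)=-1; (−1)^{0·3·1}·(-1)^3·(-1)^0 = -1.
v=2: v_2(a)=3, v_2(b)=-8; units ≡ 1, 1 (mod 8); ε·ε+αω+βω = 0·0+3·0+-8·0 ≡ 0  ⇒  (a,b)_2 = +1.
v=17: a=17^1·(≡1), b=17^0·(≡16) mod 17; (1|17)=+1, (16|17)=+1; (−1)^{1·0·8}·(+1)^0·(+1)^1 = +1.
v=∞: 100130 > 0 and -399 < 0  ⇒  (a,b)_∞ = +1.
v=19: a=19^1·(≡16), b=19^1·(≡11) mod 19; (16|19)=+1, (11|19)=+1; (−1)^{1·1·9}·(+1)^1·(+1)^1 = -1.
Ram(100130, -399) = {3, 19}; no ℚ_3-point on the conic.

[3, 19]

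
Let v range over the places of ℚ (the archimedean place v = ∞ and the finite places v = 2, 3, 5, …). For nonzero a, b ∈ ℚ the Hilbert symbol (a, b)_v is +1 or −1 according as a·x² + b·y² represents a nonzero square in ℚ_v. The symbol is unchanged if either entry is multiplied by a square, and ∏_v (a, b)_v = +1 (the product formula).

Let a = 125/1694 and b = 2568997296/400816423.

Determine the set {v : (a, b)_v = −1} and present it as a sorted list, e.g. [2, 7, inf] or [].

Mod squares: a ≡ 70, b ≡ 133. Check v ∈ {∞, 2, 3, 5, 7, 11, 17, 19, 23, 47}.
v=3: a=3^0·(≡1), b=3^4·(≡1) mod 3; (1|3)=+1, (1|3)=+1; (−1)^{0·4·1}·(+1)^4·(+1)^0 = +1.
v=19: a=19^0·(≡10), b=19^3·(≡4) mod 19; (10|19)=-1, (4|19)=+1; (−1)^{0·3·9}·(-1)^3·(+1)^0 = -1.
v=5: a=5^3·(≡4), b=5^0·(≡2) mod 5; (4|5)=+1, (2|5)=-1; (−1)^{3·0·2}·(+1)^0·(-1)^3 = -1.
v=2: v_2(a)=-1, v_2(b)=4; units ≡ 3, 5 (mod 8); ε·ε+αω+βω = 1·0+-1·1+4·1 ≡ 1  ⇒  (a,b)_2 = -1.
v=47: a=47^0·(≡39), b=47^-2·(≡26) mod 47; (39|47)=-1, (26|47)=-1; (−1)^{0·-2·23}·(-1)^-2·(-1)^0 = +1.
v=23: a=23^0·(≡16), b=23^-2·(≡16) mod 23; (16|23)=+1, (16|23)=+1; (−1)^{0·-2·11}·(+1)^-2·(+1)^0 = +1.
v=∞: 70 > 0 and 133 > 0  ⇒  (a,b)_∞ = +1.
v=7: a=7^-1·(≡5), b=7^-3·(≡6) mod 7; (5|7)=-1, (6|7)=-1; (−1)^{-1·-3·3}·(-1)^-3·(-1)^-1 = -1.
v=11: a=11^-2·(≡5), b=11^0·(≡9) mod 11; (5|11)=+1, (9|11)=+1; (−1)^{-2·0·5}·(+1)^0·(+1)^-2 = +1.
v=17: a=17^0·(≡16), b=17^2·(≡6) mod 17; (16|17)=+1, (6|17)=-1; (−1)^{0·2·8}·(+1)^2·(-1)^0 = +1.
Ram(70, 133) = {2, 5, 7, 19}; no ℚ_2-point on the conic.

[2, 5, 7, 19]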